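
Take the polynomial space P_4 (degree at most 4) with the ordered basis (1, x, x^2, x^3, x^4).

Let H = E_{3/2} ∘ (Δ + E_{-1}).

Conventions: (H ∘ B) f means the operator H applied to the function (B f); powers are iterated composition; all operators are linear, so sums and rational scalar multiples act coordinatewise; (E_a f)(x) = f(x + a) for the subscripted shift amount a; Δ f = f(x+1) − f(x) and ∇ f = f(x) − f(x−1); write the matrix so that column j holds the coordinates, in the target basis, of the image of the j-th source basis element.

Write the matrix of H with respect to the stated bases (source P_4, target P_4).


image of 1: 1
image of x: x + 3/2
image of x^2: x^2 + 3x + 17/4
image of x^3: x^3 + (9/2)x^2 + (51/4)x + 99/8
image of x^4: x^4 + 6x^3 + (51/2)x^2 + (99/2)x + 545/16
each image's coordinates form column j of the matrix

the matrix is [[1, 3/2, 17/4, 99/8, 545/16]; [0, 1, 3, 51/4, 99/2]; [0, 0, 1, 9/2, 51/2]; [0, 0, 0, 1, 6]; [0, 0, 0, 0, 1]] (rows listed top to bottom)


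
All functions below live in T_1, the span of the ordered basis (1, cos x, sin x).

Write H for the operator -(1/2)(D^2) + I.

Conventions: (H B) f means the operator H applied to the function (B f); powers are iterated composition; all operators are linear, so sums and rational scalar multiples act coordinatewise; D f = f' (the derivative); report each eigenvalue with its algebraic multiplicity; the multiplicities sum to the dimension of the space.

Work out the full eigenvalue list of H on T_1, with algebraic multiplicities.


λ = 1 (multiplicity 1), λ = 3/2 (multiplicity 2)

image of 1: 1
image of cos x: (3/2)cos x
image of sin x: (3/2)sin x
the matrix is diagonal; its diagonal is (1, 3/2, 3/2)
for a triangular matrix the eigenvalues are the diagonal entries, with algebraic multiplicity their repetition count


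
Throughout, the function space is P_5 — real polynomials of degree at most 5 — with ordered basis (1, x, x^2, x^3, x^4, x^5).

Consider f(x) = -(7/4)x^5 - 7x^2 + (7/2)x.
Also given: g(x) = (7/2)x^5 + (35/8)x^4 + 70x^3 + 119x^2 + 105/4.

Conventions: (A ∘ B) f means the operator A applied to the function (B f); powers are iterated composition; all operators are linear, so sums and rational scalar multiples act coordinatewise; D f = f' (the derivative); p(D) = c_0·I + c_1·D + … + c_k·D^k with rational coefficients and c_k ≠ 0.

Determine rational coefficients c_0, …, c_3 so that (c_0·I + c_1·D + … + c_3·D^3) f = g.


D^0 f = -(7/4)x^5 - 7x^2 + (7/2)x
D^1 f = -(35/4)x^4 - 14x + 7/2
D^2 f = -35x^3 - 14
D^3 f = -105x^2
matching coefficients of g against c_0 f + c_1 Df + … from the top degree down determines the c_i
solution: c_0 = -2, c_1 = -1/2, c_2 = -2, c_3 = -1

c_0 = -2, c_1 = -1/2, c_2 = -2, c_3 = -1


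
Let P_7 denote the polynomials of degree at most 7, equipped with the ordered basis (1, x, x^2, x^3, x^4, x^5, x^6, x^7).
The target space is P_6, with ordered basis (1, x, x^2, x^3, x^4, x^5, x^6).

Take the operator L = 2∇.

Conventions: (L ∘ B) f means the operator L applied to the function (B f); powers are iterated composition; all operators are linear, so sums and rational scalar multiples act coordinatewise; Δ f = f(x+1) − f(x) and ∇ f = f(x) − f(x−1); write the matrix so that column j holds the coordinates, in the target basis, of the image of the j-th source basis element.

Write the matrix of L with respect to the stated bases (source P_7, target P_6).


image of 1: 0
image of x: 2
image of x^2: 4x - 2
image of x^3: 6x^2 - 6x + 2
image of x^4: 8x^3 - 12x^2 + 8x - 2
image of x^5: 10x^4 - 20x^3 + 20x^2 - 10x + 2
image of x^6: 12x^5 - 30x^4 + 40x^3 - 30x^2 + 12x - 2
image of x^7: 14x^6 - 42x^5 + 70x^4 - 70x^3 + 42x^2 - 14x + 2
each image's coordinates form column j of the matrix

the matrix is [[0, 2, -2, 2, -2, 2, -2, 2]; [0, 0, 4, -6, 8, -10, 12, -14]; [0, 0, 0, 6, -12, 20, -30, 42]; [0, 0, 0, 0, 8, -20, 40, -70]; [0, 0, 0, 0, 0, 10, -30, 70]; [0, 0, 0, 0, 0, 0, 12, -42]; [0, 0, 0, 0, 0, 0, 0, 14]] (rows listed top to bottom)


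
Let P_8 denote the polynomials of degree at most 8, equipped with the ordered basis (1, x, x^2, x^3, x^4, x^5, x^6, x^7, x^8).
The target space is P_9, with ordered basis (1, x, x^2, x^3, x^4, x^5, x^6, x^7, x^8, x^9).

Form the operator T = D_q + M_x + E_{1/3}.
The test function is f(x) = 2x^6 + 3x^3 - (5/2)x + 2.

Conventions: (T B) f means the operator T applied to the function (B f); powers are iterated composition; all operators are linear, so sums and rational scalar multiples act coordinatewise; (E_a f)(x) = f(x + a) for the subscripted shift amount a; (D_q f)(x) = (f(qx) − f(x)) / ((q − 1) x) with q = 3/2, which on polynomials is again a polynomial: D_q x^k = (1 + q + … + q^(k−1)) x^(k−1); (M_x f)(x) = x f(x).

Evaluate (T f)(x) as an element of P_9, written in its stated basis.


g(x) = 2x^7 + 2x^6 + (729/16)x^5 + (19/3)x^4 + (121/27)x^3 + (1633/108)x^2 + (89/162)x - 889/729

D_q f = (665/16)x^5 + (57/4)x^2 - 5/2
M_x f = 2x^7 + 3x^4 - (5/2)x^2 + 2x
E_{1/3} f = 2x^6 + 4x^5 + (10/3)x^4 + (121/27)x^3 + (91/27)x^2 - (235/162)x + 1867/1458
(D_q + M_x + E_{1/3}) f = 2x^7 + 2x^6 + (729/16)x^5 + (19/3)x^4 + (121/27)x^3 + (1633/108)x^2 + (89/162)x - 889/729


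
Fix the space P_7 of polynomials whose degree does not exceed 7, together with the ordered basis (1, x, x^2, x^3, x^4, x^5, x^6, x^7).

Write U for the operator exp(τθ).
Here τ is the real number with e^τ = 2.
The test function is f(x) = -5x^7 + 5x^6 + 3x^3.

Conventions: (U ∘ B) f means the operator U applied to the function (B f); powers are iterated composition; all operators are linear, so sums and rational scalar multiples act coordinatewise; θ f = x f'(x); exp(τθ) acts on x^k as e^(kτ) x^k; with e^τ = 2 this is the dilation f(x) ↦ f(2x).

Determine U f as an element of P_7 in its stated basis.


exp(τθ) x^k = e^(kτ) x^k; with e^τ = 2 this sends x^k to 2^k x^k
x^3 ↦ 8 x^3
x^6 ↦ 64 x^6
x^7 ↦ 128 x^7
applying this coordinatewise to f: exp(τθ) f = -640x^7 + 320x^6 + 24x^3

the image equals g(x) = -640x^7 + 320x^6 + 24x^3


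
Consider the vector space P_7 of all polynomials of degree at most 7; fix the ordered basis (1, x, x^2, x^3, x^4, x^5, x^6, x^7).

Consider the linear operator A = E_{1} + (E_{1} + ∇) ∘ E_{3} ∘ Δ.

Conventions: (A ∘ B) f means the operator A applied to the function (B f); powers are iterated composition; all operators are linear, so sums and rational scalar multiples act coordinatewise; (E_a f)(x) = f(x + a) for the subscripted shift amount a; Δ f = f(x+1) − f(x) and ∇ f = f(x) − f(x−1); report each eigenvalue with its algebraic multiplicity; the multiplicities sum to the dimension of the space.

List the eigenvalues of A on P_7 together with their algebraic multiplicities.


λ = 1 (multiplicity 8)

image of 1: 1
image of x: x + 2
image of x^2: x^2 + 4x + 12
image of x^3: x^3 + 6x^2 + 36x + 80
image of x^4: x^4 + 8x^3 + 72x^2 + 320x + 480
image of x^5: x^5 + 10x^4 + 120x^3 + 800x^2 + 2400x + 2672
image of x^6: x^6 + 12x^5 + 180x^4 + 1600x^3 + 7200x^2 + 16032x + 14232
image of x^7: x^7 + 14x^6 + 252x^5 + 2800x^4 + 16800x^3 + 56112x^2 + 99624x + 73880
the matrix is upper triangular; its diagonal is (1, 1, 1, 1, 1, 1, 1, 1)
for a triangular matrix the eigenvalues are the diagonal entries, with algebraic multiplicity their repetition count


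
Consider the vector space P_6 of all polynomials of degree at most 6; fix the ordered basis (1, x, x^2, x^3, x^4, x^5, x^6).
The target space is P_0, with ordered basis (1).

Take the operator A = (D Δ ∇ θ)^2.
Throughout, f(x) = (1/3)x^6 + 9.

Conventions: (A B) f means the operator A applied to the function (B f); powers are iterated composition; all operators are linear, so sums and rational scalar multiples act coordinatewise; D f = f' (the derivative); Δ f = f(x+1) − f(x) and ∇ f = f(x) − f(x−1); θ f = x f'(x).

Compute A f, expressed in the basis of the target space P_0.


θ f = 2x^6
∇ θ f = 12x^5 - 30x^4 + 40x^3 - 30x^2 + 12x - 2
Δ ∇ θ f = 60x^4 + 60x^2 + 4
D Δ ∇ θ f = 240x^3 + 120x
θ (D Δ ∇ θ) f = 720x^3 + 120x
∇ θ (D Δ ∇ θ) f = 2160x^2 - 2160x + 840
Δ ∇ θ (D Δ ∇ θ) f = 4320x
D Δ ∇ θ (D Δ ∇ θ) f = 4320

the result is g(x) = 4320


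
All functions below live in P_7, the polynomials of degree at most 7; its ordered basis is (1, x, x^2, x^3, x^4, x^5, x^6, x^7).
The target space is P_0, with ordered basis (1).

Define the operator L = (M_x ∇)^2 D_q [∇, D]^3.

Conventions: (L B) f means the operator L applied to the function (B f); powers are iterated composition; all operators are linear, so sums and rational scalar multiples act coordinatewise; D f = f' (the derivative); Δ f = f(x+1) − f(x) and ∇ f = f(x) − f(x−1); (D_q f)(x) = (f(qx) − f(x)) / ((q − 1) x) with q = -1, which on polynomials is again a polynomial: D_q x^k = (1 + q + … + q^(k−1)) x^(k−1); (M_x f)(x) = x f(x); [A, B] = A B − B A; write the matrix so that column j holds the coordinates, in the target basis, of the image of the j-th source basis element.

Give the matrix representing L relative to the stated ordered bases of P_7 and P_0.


the matrix is [[0, 0, 0, 0, 0, 0, 0, 0]] (rows listed top to bottom)

image of 1: 0
image of x: 0
image of x^2: 0
image of x^3: 0
image of x^4: 0
image of x^5: 0
image of x^6: 0
image of x^7: 0
each image's coordinates form column j of the matrix


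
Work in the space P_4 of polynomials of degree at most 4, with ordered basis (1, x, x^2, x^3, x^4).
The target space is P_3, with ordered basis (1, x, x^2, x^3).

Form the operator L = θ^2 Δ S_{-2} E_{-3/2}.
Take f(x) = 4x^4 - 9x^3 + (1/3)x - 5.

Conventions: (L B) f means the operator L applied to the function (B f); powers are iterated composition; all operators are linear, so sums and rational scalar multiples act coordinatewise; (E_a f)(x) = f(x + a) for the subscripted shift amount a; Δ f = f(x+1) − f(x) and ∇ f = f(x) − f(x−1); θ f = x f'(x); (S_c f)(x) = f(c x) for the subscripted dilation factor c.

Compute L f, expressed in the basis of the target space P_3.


E_{-3/2} f = 4x^4 - 33x^3 + (189/2)x^2 - (1373/12)x + 361/8
S_{-2} E_{-3/2} f = 64x^4 + 264x^3 + 378x^2 + (1373/6)x + 361/8
Δ S_{-2} E_{-3/2} f = 256x^3 + 1176x^2 + 1804x + 5609/6
θ (Δ S_{-2} E_{-3/2}) f = 768x^3 + 2352x^2 + 1804x
θ θ (Δ S_{-2} E_{-3/2}) f = 2304x^3 + 4704x^2 + 1804x

the image equals g(x) = 2304x^3 + 4704x^2 + 1804x


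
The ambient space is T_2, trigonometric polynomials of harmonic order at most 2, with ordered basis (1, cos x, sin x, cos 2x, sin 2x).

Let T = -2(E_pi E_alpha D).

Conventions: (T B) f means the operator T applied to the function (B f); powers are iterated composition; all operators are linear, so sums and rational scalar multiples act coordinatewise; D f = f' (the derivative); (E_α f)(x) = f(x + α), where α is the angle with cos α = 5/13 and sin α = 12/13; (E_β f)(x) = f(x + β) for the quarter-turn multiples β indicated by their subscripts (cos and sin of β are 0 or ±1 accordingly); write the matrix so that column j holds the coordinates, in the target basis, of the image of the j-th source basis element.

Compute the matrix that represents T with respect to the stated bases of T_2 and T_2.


image of 1: 0
image of cos x: -(24/13)cos x - (10/13)sin x
image of sin x: (10/13)cos x - (24/13)sin x
image of cos 2x: (480/169)cos 2x - (476/169)sin 2x
image of sin 2x: (476/169)cos 2x + (480/169)sin 2x
each image's coordinates form column j of the matrix

the matrix is [[0, 0, 0, 0, 0]; [0, -24/13, 10/13, 0, 0]; [0, -10/13, -24/13, 0, 0]; [0, 0, 0, 480/169, 476/169]; [0, 0, 0, -476/169, 480/169]] (rows listed top to bottom)


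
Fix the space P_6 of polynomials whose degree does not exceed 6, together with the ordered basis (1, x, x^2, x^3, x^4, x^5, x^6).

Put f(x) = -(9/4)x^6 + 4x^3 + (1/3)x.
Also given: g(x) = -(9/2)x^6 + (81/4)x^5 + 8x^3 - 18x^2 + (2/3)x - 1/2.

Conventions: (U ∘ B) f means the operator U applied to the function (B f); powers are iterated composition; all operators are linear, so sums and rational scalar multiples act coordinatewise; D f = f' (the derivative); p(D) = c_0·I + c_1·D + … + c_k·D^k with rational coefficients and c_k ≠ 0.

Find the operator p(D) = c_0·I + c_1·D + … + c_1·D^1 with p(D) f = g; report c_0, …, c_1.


D^0 f = -(9/4)x^6 + 4x^3 + (1/3)x
D^1 f = -(27/2)x^5 + 12x^2 + 1/3
matching coefficients of g against c_0 f + c_1 Df + … from the top degree down determines the c_i
solution: c_0 = 2, c_1 = -3/2

p(D) = 2·I − (3/2)·D, i.e. c_0 = 2, c_1 = -3/2


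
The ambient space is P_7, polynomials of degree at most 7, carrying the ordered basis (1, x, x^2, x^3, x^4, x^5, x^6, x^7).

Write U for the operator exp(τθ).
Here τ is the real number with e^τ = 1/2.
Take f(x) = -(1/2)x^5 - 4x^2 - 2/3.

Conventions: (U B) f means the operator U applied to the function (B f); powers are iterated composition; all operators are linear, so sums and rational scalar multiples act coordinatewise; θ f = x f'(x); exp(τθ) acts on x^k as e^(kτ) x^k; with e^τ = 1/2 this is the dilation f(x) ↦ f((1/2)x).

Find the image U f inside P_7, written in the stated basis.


the result is g(x) = -(1/64)x^5 - x^2 - 2/3

exp(τθ) x^k = e^(kτ) x^k; with e^τ = 1/2 this sends x^k to (1/2)^k x^k
x^2 ↦ 1/4 x^2
x^5 ↦ 1/32 x^5
applying this coordinatewise to f: exp(τθ) f = -(1/64)x^5 - x^2 - 2/3


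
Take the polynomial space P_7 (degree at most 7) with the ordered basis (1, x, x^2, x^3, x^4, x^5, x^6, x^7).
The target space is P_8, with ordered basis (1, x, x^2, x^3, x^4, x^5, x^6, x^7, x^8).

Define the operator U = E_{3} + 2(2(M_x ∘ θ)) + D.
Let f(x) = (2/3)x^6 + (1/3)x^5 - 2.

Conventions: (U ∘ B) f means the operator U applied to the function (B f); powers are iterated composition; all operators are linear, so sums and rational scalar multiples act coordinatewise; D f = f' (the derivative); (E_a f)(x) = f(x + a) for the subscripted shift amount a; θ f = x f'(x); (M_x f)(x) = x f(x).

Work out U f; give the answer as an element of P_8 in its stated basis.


g(x) = 16x^7 + (22/3)x^6 + (49/3)x^5 + (290/3)x^4 + 390x^3 + 900x^2 + 1107x + 565

E_{3} f = (2/3)x^6 + (37/3)x^5 + 95x^4 + 390x^3 + 900x^2 + 1107x + 565
θ f = 4x^6 + (5/3)x^5
M_x θ f = 4x^7 + (5/3)x^6
(2(M_x ∘ θ)) f = 8x^7 + (10/3)x^6
(2(2(M_x ∘ θ))) f = 16x^7 + (20/3)x^6
D f = 4x^5 + (5/3)x^4
(E_{3} + 2(2(M_x ∘ θ)) + D) f = 16x^7 + (22/3)x^6 + (49/3)x^5 + (290/3)x^4 + 390x^3 + 900x^2 + 1107x + 565


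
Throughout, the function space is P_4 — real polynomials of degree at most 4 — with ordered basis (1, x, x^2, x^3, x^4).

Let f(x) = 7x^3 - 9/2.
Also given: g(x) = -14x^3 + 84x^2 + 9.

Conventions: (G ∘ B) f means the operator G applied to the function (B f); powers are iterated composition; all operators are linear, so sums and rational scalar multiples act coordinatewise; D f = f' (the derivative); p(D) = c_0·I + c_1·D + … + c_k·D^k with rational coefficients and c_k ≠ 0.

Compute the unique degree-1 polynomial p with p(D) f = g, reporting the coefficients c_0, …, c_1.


p(D) = -2·I + 4·D, i.e. c_0 = -2, c_1 = 4

D^0 f = 7x^3 - 9/2
D^1 f = 21x^2
matching coefficients of g against c_0 f + c_1 Df + … from the top degree down determines the c_i
solution: c_0 = -2, c_1 = 4


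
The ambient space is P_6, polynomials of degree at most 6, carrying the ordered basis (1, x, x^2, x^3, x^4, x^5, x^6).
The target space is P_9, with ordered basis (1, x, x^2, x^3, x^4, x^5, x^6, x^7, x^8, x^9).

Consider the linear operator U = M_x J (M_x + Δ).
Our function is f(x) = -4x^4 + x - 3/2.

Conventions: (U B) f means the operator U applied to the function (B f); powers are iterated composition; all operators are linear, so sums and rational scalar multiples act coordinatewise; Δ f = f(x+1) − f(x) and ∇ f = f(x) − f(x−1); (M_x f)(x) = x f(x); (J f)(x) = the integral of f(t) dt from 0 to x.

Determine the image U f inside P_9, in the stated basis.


g(x) = -(2/3)x^7 - 4x^5 - (23/3)x^4 - (35/4)x^3 - 3x^2

M_x f = -4x^5 + x^2 - (3/2)x
Δ f = -16x^3 - 24x^2 - 16x - 3
(M_x + Δ) f = -4x^5 - 16x^3 - 23x^2 - (35/2)x - 3
J (M_x + Δ) f = -(2/3)x^6 - 4x^4 - (23/3)x^3 - (35/4)x^2 - 3x
M_x J (M_x + Δ) f = -(2/3)x^7 - 4x^5 - (23/3)x^4 - (35/4)x^3 - 3x^2


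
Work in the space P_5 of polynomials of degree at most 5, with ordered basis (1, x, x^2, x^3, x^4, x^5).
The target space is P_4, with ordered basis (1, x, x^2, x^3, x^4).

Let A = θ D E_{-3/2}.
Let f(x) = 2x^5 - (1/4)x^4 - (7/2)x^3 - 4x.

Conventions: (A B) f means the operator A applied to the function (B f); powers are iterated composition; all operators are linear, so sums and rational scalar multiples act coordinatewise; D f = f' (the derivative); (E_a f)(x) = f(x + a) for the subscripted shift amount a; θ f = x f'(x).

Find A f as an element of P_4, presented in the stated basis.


E_{-3/2} f = 2x^5 - (61/4)x^4 + 43x^3 - (441/8)x^2 + (211/8)x + 87/64
D E_{-3/2} f = 10x^4 - 61x^3 + 129x^2 - (441/4)x + 211/8
θ D E_{-3/2} f = 40x^4 - 183x^3 + 258x^2 - (441/4)x

the result is g(x) = 40x^4 - 183x^3 + 258x^2 - (441/4)x


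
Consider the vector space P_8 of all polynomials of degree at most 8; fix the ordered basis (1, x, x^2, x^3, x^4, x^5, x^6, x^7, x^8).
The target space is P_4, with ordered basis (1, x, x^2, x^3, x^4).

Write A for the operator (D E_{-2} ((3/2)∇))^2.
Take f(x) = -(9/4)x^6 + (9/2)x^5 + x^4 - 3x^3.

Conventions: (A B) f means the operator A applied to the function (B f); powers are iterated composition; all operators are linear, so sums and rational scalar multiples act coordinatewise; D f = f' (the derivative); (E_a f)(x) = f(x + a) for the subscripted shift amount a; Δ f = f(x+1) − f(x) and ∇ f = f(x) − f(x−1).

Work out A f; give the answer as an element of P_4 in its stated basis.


the image equals g(x) = -(3645/2)x^2 + 19440x - 207549/4

∇ f = -(27/2)x^5 + (225/4)x^4 - 86x^3 + (255/4)x^2 - 23x + 11/4
((3/2)∇) f = -(81/4)x^5 + (675/8)x^4 - 129x^3 + (765/8)x^2 - (69/2)x + 33/8
E_{-2} ((3/2)∇) f = -(81/4)x^5 + (2295/8)x^4 - 1614x^3 + (36117/8)x^2 - 6285x + 27885/8
D E_{-2} ((3/2)∇) f = -(405/4)x^4 + (2295/2)x^3 - 4842x^2 + (36117/4)x - 6285
∇ (D E_{-2} ((3/2)∇)) f = -405x^3 + 4050x^2 - (27063/2)x + 15120
((3/2)∇) (D E_{-2} ((3/2)∇)) f = -(1215/2)x^3 + 6075x^2 - (81189/4)x + 22680
E_{-2} ((3/2)∇) (D E_{-2} ((3/2)∇)) f = -(1215/2)x^3 + 9720x^2 - (207549/4)x + 184869/2
D E_{-2} ((3/2)∇) (D E_{-2} ((3/2)∇)) f = -(3645/2)x^2 + 19440x - 207549/4


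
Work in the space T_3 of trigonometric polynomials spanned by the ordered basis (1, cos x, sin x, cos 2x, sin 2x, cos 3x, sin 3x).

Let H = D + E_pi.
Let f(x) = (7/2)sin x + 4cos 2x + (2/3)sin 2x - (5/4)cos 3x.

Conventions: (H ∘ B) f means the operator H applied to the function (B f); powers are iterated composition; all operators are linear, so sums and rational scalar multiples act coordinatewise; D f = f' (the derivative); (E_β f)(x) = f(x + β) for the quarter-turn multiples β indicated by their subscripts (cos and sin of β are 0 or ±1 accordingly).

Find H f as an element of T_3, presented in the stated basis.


D f = (7/2)cos x + (4/3)cos 2x - 8sin 2x + (15/4)sin 3x
E_pi f = -(7/2)sin x + 4cos 2x + (2/3)sin 2x + (5/4)cos 3x
(D + E_pi) f = (7/2)cos x - (7/2)sin x + (16/3)cos 2x - (22/3)sin 2x + (5/4)cos 3x + (15/4)sin 3x

the image equals g(x) = (7/2)cos x - (7/2)sin x + (16/3)cos 2x - (22/3)sin 2x + (5/4)cos 3x + (15/4)sin 3x


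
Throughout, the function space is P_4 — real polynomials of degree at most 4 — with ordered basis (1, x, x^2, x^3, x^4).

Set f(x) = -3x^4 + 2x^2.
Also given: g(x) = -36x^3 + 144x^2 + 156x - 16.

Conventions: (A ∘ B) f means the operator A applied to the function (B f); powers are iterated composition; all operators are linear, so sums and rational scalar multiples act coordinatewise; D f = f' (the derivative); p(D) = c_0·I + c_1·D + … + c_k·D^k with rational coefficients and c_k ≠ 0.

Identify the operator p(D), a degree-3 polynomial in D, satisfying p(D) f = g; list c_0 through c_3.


p(D) = 3·D − 4·D^2 − 2·D^3, i.e. c_0 = 0, c_1 = 3, c_2 = -4, c_3 = -2

D^0 f = -3x^4 + 2x^2
D^1 f = -12x^3 + 4x
D^2 f = -36x^2 + 4
D^3 f = -72x
matching coefficients of g against c_0 f + c_1 Df + … from the top degree down determines the c_i
solution: c_0 = 0, c_1 = 3, c_2 = -4, c_3 = -2


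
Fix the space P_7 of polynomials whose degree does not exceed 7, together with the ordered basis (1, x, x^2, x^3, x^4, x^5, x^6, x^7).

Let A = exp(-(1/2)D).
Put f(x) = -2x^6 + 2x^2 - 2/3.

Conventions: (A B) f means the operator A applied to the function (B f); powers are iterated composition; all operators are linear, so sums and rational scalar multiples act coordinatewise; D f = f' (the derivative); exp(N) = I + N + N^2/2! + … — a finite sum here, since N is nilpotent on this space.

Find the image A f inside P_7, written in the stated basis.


the image equals g(x) = -2x^6 + 6x^5 - (15/2)x^4 + 5x^3 + (1/8)x^2 - (13/8)x - 19/96

order-1 term: 6x^5 - 2x
order-2 term: -(15/2)x^4 + 1/2
order-3 term: 5x^3
order-4 term: -(15/8)x^2
order-5 term: (3/8)x
order-6 term: -1/32
the series for exp(-(1/2)D) f terminates at order 6
exp(-(1/2)D) f = -2x^6 + 6x^5 - (15/2)x^4 + 5x^3 + (1/8)x^2 - (13/8)x - 19/96


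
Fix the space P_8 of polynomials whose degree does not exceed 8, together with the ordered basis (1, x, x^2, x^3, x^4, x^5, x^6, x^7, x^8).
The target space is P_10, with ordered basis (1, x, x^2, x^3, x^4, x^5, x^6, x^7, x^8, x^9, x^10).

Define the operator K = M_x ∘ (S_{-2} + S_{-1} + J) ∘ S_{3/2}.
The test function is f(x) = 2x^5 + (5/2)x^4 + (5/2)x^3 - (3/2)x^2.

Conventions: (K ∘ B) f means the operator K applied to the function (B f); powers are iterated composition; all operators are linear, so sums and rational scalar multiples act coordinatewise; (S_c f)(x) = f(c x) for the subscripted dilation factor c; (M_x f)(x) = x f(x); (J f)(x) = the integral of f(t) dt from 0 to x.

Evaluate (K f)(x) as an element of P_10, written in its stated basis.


S_{3/2} f = (243/16)x^5 + (405/32)x^4 + (135/16)x^3 - (27/8)x^2
S_{-2} S_{3/2} f = -486x^5 + (405/2)x^4 - (135/2)x^3 - (27/2)x^2
S_{-1} S_{3/2} f = -(243/16)x^5 + (405/32)x^4 - (135/16)x^3 - (27/8)x^2
J S_{3/2} f = (81/32)x^6 + (81/32)x^5 + (135/64)x^4 - (9/8)x^3
(S_{-2} + S_{-1} + J) S_{3/2} f = (81/32)x^6 - (15957/32)x^5 + (13905/64)x^4 - (1233/16)x^3 - (135/8)x^2
M_x (S_{-2} + S_{-1} + J) S_{3/2} f = (81/32)x^7 - (15957/32)x^6 + (13905/64)x^5 - (1233/16)x^4 - (135/8)x^3

the result is g(x) = (81/32)x^7 - (15957/32)x^6 + (13905/64)x^5 - (1233/16)x^4 - (135/8)x^3


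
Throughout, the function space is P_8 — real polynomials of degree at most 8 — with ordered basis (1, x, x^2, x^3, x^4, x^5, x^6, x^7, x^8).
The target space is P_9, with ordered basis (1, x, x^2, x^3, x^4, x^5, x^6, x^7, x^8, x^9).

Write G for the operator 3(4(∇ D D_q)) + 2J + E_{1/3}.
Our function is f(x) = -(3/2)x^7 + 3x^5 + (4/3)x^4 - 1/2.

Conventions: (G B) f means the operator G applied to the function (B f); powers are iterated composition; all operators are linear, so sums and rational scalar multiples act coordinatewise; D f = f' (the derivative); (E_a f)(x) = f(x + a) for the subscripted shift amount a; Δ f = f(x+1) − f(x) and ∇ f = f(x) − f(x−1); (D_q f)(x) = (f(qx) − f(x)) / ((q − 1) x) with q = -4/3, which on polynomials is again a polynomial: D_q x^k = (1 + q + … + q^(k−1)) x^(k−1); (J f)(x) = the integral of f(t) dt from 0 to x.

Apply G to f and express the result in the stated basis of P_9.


the result is g(x) = -(3/8)x^8 - (3/2)x^7 - (5/2)x^6 + (1/30)x^5 - (105883/54)x^4 + (23609/6)x^3 - (17779/6)x^2 + (442421/486)x - 19892/729

D_q f = -(2653/486)x^6 + (181/27)x^4 - (100/81)x^3
D D_q f = -(2653/81)x^5 + (724/27)x^3 - (100/27)x^2
∇ D D_q f = -(13265/81)x^4 + (26530/81)x^3 - (20014/81)x^2 + (6149/81)x - 181/81
(4(∇ D D_q)) f = -(53060/81)x^4 + (106120/81)x^3 - (80056/81)x^2 + (24596/81)x - 724/81
(3(4(∇ D D_q))) f = -(53060/27)x^4 + (106120/27)x^3 - (80056/27)x^2 + (24596/27)x - 724/27
J f = -(3/16)x^8 + (1/2)x^6 + (4/15)x^5 - (1/2)x
(2J) f = -(3/8)x^8 + x^6 + (8/15)x^5 - x
E_{1/3} f = -(3/2)x^7 - (7/2)x^6 - (1/2)x^5 + (79/18)x^4 + (241/54)x^3 + (101/54)x^2 + (179/486)x - 344/729
(3(4(∇ D D_q)) + 2J + E_{1/3}) f = -(3/8)x^8 - (3/2)x^7 - (5/2)x^6 + (1/30)x^5 - (105883/54)x^4 + (23609/6)x^3 - (17779/6)x^2 + (442421/486)x - 19892/729


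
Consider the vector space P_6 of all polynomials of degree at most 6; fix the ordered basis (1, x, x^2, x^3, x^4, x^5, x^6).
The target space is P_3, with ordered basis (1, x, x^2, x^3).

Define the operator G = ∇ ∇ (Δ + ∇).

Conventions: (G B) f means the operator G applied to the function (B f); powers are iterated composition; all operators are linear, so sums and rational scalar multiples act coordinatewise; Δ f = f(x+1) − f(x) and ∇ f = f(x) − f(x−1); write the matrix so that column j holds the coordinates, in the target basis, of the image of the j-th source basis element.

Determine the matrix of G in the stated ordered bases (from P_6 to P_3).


image of 1: 0
image of x: 0
image of x^2: 0
image of x^3: 12
image of x^4: 48x - 48
image of x^5: 120x^2 - 240x + 180
image of x^6: 240x^3 - 720x^2 + 1080x - 600
each image's coordinates form column j of the matrix

the matrix is [[0, 0, 0, 12, -48, 180, -600]; [0, 0, 0, 0, 48, -240, 1080]; [0, 0, 0, 0, 0, 120, -720]; [0, 0, 0, 0, 0, 0, 240]] (rows listed top to bottom)


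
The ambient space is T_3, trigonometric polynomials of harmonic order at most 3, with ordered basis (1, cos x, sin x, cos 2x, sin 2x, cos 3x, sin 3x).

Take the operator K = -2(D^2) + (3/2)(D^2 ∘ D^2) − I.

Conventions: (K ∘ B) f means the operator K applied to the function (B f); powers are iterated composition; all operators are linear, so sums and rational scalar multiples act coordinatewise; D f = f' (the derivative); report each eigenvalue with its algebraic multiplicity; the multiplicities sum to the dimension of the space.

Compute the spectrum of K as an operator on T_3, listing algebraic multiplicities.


λ = -1 (multiplicity 1), λ = 5/2 (multiplicity 2), λ = 31 (multiplicity 2), λ = 277/2 (multiplicity 2)

image of 1: -1
image of cos x: (5/2)cos x
image of sin x: (5/2)sin x
image of cos 2x: 31cos 2x
image of sin 2x: 31sin 2x
image of cos 3x: (277/2)cos 3x
image of sin 3x: (277/2)sin 3x
the matrix is diagonal; its diagonal is (-1, 5/2, 5/2, 31, 31, 277/2, 277/2)
for a triangular matrix the eigenvalues are the diagonal entries, with algebraic multiplicity their repetition count


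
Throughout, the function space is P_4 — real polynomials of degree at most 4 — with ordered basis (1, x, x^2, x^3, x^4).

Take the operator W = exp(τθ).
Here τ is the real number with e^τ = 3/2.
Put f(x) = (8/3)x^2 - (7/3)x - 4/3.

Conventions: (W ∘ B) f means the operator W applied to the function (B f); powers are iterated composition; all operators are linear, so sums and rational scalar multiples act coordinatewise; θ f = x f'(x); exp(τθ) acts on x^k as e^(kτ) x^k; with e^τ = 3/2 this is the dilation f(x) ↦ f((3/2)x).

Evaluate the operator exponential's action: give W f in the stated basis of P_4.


exp(τθ) x^k = e^(kτ) x^k; with e^τ = 3/2 this sends x^k to (3/2)^k x^k
x ↦ 3/2 x
x^2 ↦ 9/4 x^2
applying this coordinatewise to f: exp(τθ) f = 6x^2 - (7/2)x - 4/3

the result is g(x) = 6x^2 - (7/2)x - 4/3


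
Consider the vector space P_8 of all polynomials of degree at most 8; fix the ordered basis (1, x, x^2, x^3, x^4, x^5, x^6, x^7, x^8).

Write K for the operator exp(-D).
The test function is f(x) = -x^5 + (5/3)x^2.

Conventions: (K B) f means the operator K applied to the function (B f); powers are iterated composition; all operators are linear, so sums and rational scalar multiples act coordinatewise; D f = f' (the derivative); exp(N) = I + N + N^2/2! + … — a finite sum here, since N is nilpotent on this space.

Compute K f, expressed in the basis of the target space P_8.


the image equals g(x) = -x^5 + 5x^4 - 10x^3 + (35/3)x^2 - (25/3)x + 8/3

order-1 term: 5x^4 - (10/3)x
order-2 term: -10x^3 + 5/3
order-3 term: 10x^2
order-4 term: -5x
order-5 term: 1
the series for exp(-D) f terminates at order 5
exp(-D) f = -x^5 + 5x^4 - 10x^3 + (35/3)x^2 - (25/3)x + 8/3


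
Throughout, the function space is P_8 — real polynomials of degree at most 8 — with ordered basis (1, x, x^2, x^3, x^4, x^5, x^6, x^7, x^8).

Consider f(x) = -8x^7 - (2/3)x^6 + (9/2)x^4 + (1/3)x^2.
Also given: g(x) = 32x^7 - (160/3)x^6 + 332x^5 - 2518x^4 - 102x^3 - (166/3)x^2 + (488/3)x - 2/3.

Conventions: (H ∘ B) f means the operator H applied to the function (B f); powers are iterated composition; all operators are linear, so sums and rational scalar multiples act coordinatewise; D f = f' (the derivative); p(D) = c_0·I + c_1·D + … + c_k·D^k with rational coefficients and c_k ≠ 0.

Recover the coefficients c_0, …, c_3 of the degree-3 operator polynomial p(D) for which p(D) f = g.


D^0 f = -8x^7 - (2/3)x^6 + (9/2)x^4 + (1/3)x^2
D^1 f = -56x^6 - 4x^5 + 18x^3 + (2/3)x
D^2 f = -336x^5 - 20x^4 + 54x^2 + 2/3
D^3 f = -1680x^4 - 80x^3 + 108x
matching coefficients of g against c_0 f + c_1 Df + … from the top degree down determines the c_i
solution: c_0 = -4, c_1 = 1, c_2 = -1, c_3 = 3/2

c_0 = -4, c_1 = 1, c_2 = -1, c_3 = 3/2


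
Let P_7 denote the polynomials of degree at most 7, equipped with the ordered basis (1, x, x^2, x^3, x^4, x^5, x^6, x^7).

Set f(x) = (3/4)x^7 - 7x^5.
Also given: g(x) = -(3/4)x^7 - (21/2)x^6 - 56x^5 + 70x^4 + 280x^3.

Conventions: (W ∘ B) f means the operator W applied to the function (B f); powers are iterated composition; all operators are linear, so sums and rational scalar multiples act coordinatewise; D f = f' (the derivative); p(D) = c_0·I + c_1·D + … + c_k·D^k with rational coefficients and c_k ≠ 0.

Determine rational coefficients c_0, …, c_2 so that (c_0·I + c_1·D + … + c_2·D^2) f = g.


D^0 f = (3/4)x^7 - 7x^5
D^1 f = (21/4)x^6 - 35x^4
D^2 f = (63/2)x^5 - 140x^3
matching coefficients of g against c_0 f + c_1 Df + … from the top degree down determines the c_i
solution: c_0 = -1, c_1 = -2, c_2 = -2

c_0 = -1, c_1 = -2, c_2 = -2


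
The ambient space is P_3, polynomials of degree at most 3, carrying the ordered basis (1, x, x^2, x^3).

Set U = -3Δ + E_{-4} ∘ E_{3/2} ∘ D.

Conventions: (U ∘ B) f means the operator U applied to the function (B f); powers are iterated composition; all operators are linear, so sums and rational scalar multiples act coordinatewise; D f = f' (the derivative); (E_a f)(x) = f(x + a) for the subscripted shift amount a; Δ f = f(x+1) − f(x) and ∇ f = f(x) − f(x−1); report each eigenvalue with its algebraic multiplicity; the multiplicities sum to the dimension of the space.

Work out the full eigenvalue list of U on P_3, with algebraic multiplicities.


image of 1: 0
image of x: -2
image of x^2: -4x - 8
image of x^3: -6x^2 - 24x + 63/4
the matrix is upper triangular; its diagonal is (0, 0, 0, 0)
for a triangular matrix the eigenvalues are the diagonal entries, with algebraic multiplicity their repetition count

λ = 0 (multiplicity 4)


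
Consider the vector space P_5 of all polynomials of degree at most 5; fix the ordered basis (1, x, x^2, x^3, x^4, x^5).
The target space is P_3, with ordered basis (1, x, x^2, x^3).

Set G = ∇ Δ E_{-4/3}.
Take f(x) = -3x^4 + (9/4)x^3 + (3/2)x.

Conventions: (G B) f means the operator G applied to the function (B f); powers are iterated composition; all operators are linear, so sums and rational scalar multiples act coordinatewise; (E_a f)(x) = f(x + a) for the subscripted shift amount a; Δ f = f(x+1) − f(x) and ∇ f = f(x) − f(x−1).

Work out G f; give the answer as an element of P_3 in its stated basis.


E_{-4/3} f = -3x^4 + (73/4)x^3 - 41x^2 + (755/18)x - 454/27
Δ E_{-4/3} f = -12x^3 + (147/4)x^2 - (157/4)x + 583/36
∇ (Δ E_{-4/3}) f = -36x^2 + (219/2)x - 88

the result is g(x) = -36x^2 + (219/2)x - 88


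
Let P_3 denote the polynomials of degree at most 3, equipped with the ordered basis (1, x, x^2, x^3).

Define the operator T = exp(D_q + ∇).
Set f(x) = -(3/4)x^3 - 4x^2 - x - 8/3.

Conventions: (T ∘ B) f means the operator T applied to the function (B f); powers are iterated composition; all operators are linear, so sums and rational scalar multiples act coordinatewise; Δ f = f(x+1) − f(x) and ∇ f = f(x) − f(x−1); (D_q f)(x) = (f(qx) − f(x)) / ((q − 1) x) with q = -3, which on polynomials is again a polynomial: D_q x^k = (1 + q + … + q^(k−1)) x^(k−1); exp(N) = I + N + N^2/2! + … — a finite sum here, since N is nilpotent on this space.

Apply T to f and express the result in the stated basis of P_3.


the result is g(x) = -(3/4)x^3 - (23/2)x^2 + (5/4)x + 55/12

order-1 term: -(15/2)x^2 + (9/4)x + 5/4
order-2 term: 6
the series for exp(D_q + ∇) f terminates at order 2
exp(D_q + ∇) f = -(3/4)x^3 - (23/2)x^2 + (5/4)x + 55/12


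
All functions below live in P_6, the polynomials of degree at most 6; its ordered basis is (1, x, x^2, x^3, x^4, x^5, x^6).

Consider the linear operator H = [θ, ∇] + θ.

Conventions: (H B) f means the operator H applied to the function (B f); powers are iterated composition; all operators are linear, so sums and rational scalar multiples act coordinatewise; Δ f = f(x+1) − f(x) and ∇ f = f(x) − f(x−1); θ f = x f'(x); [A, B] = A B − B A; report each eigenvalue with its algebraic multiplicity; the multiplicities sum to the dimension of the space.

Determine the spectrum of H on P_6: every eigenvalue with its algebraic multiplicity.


image of 1: 0
image of x: x - 1
image of x^2: 2x^2 - 2x + 2
image of x^3: 3x^3 - 3x^2 + 6x - 3
image of x^4: 4x^4 - 4x^3 + 12x^2 - 12x + 4
image of x^5: 5x^5 - 5x^4 + 20x^3 - 30x^2 + 20x - 5
image of x^6: 6x^6 - 6x^5 + 30x^4 - 60x^3 + 60x^2 - 30x + 6
the matrix is upper triangular; its diagonal is (0, 1, 2, 3, 4, 5, 6)
for a triangular matrix the eigenvalues are the diagonal entries, with algebraic multiplicity their repetition count

λ = 0 (multiplicity 1), λ = 1 (multiplicity 1), λ = 2 (multiplicity 1), λ = 3 (multiplicity 1), λ = 4 (multiplicity 1), λ = 5 (multiplicity 1), λ = 6 (multiplicity 1)


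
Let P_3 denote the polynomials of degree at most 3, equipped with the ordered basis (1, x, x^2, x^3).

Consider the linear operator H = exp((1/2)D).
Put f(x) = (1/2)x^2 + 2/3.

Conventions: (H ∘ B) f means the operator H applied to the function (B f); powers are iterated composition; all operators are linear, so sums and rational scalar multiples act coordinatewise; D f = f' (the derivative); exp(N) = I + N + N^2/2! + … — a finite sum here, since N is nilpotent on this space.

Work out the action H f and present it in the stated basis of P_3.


order-1 term: (1/2)x
order-2 term: 1/8
the series for exp((1/2)D) f terminates at order 2
exp((1/2)D) f = (1/2)x^2 + (1/2)x + 19/24

the result is g(x) = (1/2)x^2 + (1/2)x + 19/24


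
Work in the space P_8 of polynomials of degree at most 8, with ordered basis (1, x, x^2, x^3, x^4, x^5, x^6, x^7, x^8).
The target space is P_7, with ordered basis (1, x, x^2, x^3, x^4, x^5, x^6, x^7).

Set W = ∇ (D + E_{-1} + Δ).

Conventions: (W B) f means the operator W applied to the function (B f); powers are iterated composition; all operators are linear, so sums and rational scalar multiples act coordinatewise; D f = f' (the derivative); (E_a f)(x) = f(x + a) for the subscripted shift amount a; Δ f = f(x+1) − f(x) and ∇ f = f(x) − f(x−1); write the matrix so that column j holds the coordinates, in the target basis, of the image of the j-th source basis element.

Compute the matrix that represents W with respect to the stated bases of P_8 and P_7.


the matrix is [[0, 1, 1, 4, -9, 26, -55, 120, -245]; [0, 0, 2, 3, 16, -45, 156, -385, 960]; [0, 0, 0, 3, 6, 40, -135, 546, -1540]; [0, 0, 0, 0, 4, 10, 80, -315, 1456]; [0, 0, 0, 0, 0, 5, 15, 140, -630]; [0, 0, 0, 0, 0, 0, 6, 21, 224]; [0, 0, 0, 0, 0, 0, 0, 7, 28]; [0, 0, 0, 0, 0, 0, 0, 0, 8]] (rows listed top to bottom)

image of 1: 0
image of x: 1
image of x^2: 2x + 1
image of x^3: 3x^2 + 3x + 4
image of x^4: 4x^3 + 6x^2 + 16x - 9
image of x^5: 5x^4 + 10x^3 + 40x^2 - 45x + 26
image of x^6: 6x^5 + 15x^4 + 80x^3 - 135x^2 + 156x - 55
image of x^7: 7x^6 + 21x^5 + 140x^4 - 315x^3 + 546x^2 - 385x + 120
image of x^8: 8x^7 + 28x^6 + 224x^5 - 630x^4 + 1456x^3 - 1540x^2 + 960x - 245
each image's coordinates form column j of the matrix


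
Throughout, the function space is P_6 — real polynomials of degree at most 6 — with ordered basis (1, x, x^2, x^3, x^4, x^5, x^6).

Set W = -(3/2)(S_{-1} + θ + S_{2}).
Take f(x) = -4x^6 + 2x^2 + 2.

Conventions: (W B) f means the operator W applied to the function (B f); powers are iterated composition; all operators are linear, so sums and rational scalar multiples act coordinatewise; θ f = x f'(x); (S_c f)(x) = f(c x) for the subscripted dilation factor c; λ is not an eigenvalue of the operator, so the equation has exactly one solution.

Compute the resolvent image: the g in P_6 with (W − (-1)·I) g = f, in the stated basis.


write g with unknown coordinates in the stated basis and equate coefficients in (W − (-1)·I) g = f
solving from the highest basis element down gives g = (8/211)x^6 - (4/19)x^2 - 1
check: W g = -(852/211)x^6 + (42/19)x^2 + 3
so W g − (-1)·g = -4x^6 + 2x^2 + 2 = f ✓

g(x) = (8/211)x^6 - (4/19)x^2 - 1


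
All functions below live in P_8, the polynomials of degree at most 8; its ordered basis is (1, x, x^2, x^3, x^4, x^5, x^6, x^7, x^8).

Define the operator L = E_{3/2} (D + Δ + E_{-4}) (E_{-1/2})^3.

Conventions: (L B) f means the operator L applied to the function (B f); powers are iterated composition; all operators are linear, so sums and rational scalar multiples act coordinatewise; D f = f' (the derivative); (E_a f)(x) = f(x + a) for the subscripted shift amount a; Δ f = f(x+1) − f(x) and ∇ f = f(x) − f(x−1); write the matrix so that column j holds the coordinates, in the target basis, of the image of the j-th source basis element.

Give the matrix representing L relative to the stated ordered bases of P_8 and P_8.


the matrix is [[1, -2, 17, -63, 257, -1023, 4097, -16383, 65537]; [0, 1, -4, 51, -252, 1285, -6138, 28679, -131064]; [0, 0, 1, -6, 102, -630, 3855, -21483, 114716]; [0, 0, 0, 1, -8, 170, -1260, 8995, -57288]; [0, 0, 0, 0, 1, -10, 255, -2205, 17990]; [0, 0, 0, 0, 0, 1, -12, 357, -3528]; [0, 0, 0, 0, 0, 0, 1, -14, 476]; [0, 0, 0, 0, 0, 0, 0, 1, -16]; [0, 0, 0, 0, 0, 0, 0, 0, 1]] (rows listed top to bottom)

image of 1: 1
image of x: x - 2
image of x^2: x^2 - 4x + 17
image of x^3: x^3 - 6x^2 + 51x - 63
image of x^4: x^4 - 8x^3 + 102x^2 - 252x + 257
image of x^5: x^5 - 10x^4 + 170x^3 - 630x^2 + 1285x - 1023
image of x^6: x^6 - 12x^5 + 255x^4 - 1260x^3 + 3855x^2 - 6138x + 4097
image of x^7: x^7 - 14x^6 + 357x^5 - 2205x^4 + 8995x^3 - 21483x^2 + 28679x - 16383
image of x^8: x^8 - 16x^7 + 476x^6 - 3528x^5 + 17990x^4 - 57288x^3 + 114716x^2 - 131064x + 65537
each image's coordinates form column j of the matrix


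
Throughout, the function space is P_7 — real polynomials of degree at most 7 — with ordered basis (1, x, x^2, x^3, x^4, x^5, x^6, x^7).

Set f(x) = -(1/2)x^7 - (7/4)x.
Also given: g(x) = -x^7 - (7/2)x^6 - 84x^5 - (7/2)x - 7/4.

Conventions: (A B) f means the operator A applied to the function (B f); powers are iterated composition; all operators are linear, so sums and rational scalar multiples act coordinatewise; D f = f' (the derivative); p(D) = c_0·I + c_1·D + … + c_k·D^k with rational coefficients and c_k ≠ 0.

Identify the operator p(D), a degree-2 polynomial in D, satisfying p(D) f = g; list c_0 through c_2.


D^0 f = -(1/2)x^7 - (7/4)x
D^1 f = -(7/2)x^6 - 7/4
D^2 f = -21x^5
matching coefficients of g against c_0 f + c_1 Df + … from the top degree down determines the c_i
solution: c_0 = 2, c_1 = 1, c_2 = 4

c_0 = 2, c_1 = 1, c_2 = 4


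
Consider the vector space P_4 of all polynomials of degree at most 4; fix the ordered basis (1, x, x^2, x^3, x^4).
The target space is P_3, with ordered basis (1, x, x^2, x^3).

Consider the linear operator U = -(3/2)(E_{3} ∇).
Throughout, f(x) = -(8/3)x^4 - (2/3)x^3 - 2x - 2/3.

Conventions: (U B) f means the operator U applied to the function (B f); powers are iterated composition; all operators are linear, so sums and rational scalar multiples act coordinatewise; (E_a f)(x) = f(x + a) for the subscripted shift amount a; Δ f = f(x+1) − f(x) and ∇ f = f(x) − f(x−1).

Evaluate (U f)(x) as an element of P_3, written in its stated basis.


the image equals g(x) = 16x^3 + 123x^2 + 319x + 282

∇ f = -(32/3)x^3 + 14x^2 - (26/3)x
E_{3} ∇ f = -(32/3)x^3 - 82x^2 - (638/3)x - 188
(-(3/2)(E_{3} ∇)) f = 16x^3 + 123x^2 + 319x + 282
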